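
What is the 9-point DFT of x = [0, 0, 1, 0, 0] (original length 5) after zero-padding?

Original 5-point DFT: [1, -0.8090-0.5878i, 0.3090+0.9511i, 0.3090-0.9511i, -0.8090+0.5878i]
Zero-padded 9-point DFT provides frequency interpolation.

DFT_9([x, 0, ...]) = [1, 0.1736-0.9848i, -0.9397-0.3420i, -0.5000+0.8660i, 0.7660+0.6428i, 0.7660-0.6428i, -0.5000-0.8660i, -0.9397+0.3420i, 0.1736+0.9848i]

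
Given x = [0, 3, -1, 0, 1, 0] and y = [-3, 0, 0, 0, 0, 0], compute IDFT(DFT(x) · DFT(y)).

(x ⊛ y)[n] = Σ(m=0 to 5) x[m] · y[(n-m) mod 6]

Computing each output sample:
(x ⊛ y)[0] = 0
(x ⊛ y)[1] = -9
(x ⊛ y)[2] = 3
(x ⊛ y)[3] = 0
(x ⊛ y)[4] = -3
(x ⊛ y)[5] = 0

x ⊛ y = [0, -9, 3, 0, -3, 0]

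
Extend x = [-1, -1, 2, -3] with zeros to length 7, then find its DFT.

Original 4-point DFT: [-3, -3-2i, 5, -3+2i]
Zero-padded 7-point DFT provides frequency interpolation.

DFT_7([x, 0, ...]) = [-3, 0.6344+0.1336i, -4.4499-0.5028i, 1.8155+4.9223i, 1.8155-4.9223i, -4.4499+0.5028i, 0.6344-0.1336i]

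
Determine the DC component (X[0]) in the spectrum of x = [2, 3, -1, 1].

X[0] = Σ(n=0 to 3) x[n] · ω_4^0 = Σ x[n]
= (2) + (3) + (-1) + (1)

X[0] = 5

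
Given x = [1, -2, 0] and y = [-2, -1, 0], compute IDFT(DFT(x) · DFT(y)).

(x ⊛ y)[n] = Σ(m=0 to 2) x[m] · y[(n-m) mod 3]

Computing each output sample:
(x ⊛ y)[0] = -2
(x ⊛ y)[1] = 3
(x ⊛ y)[2] = 2

x ⊛ y = [-2, 3, 2]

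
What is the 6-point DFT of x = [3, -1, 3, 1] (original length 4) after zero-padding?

Original 4-point DFT: [6, 2i, 6, -2i]
Zero-padded 6-point DFT provides frequency interpolation.

DFT_6([x, 0, ...]) = [6, -1.7321i, 3.0000+3.4641i, 6, 3.0000-3.4641i, 1.7321i]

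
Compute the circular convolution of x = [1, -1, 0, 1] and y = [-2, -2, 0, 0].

(x ⊛ y)[n] = Σ(m=0 to 3) x[m] · y[(n-m) mod 4]

Computing each output sample:
(x ⊛ y)[0] = -4
(x ⊛ y)[1] = 0
(x ⊛ y)[2] = 2
(x ⊛ y)[3] = -2

x ⊛ y = [-4, 0, 2, -2]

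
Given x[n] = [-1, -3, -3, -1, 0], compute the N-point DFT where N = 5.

X[k] = Σ(n=0 to 4) x[n] · ω_5^(nk)
where ω_5 = e^(-2πi/5)

Computing each X[k]:
X[0] = -8
X[1] = 1.3090+4.0287i
X[2] = 0.1910-0.1388i
X[3] = 0.1910+0.1388i
X[4] = 1.3090-4.0287i

X = [-8, 1.3090+4.0287i, 0.1910-0.1388i, 0.1910+0.1388i, 1.3090-4.0287i]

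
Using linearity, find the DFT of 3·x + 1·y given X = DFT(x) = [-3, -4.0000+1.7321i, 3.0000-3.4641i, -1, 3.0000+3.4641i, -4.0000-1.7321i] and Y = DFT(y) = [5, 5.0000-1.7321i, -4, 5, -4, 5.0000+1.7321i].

By linearity: DFT(3x + 1y) = 3·DFT(x) + 1·DFT(y)
= 3·[-3, -4.0000+1.7321i, 3.0000-3.4641i, -1, 3.0000+3.4641i, -4.0000-1.7321i] + 1·[5, 5.0000-1.7321i, -4, 5, -4, 5.0000+1.7321i]

Computing element-wise:
Z[0] = 3·(-3) + 1·(5) = -4
Z[1] = 3·(-4.0000+1.7321i) + 1·(5.0000-1.7321i) = -7.0000+3.4642i
Z[2] = 3·(3.0000-3.4641i) + 1·(-4) = 5.0000-10.3923i
Z[3] = 3·(-1) + 1·(5) = 2
Z[4] = 3·(3.0000+3.4641i) + 1·(-4) = 5.0000+10.3923i
Z[5] = 3·(-4.0000-1.7321i) + 1·(5.0000+1.7321i) = -7.0000-3.4642i

DFT(3x + 1y) = 3·X + 1·Y = [-4, -7.0000+3.4642i, 5.0000-10.3923i, 2, 5.0000+10.3923i, -7.0000-3.4642i]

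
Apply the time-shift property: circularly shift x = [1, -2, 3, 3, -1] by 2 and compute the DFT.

Time shift by 2: X_shifted[k] = ω_5^(2k) · X[k]
Shifted x = [3, -1, 1, -2, 3]

DFT(x[n-2]) = [4, 4.4271+2.0409i, 1.0729+5.2043i, 1.0729-5.2043i, 4.4271-2.0409i]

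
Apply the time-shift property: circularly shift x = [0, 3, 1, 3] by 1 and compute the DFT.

Time shift by 1: X_shifted[k] = ω_4^(1k) · X[k]
Shifted x = [3, 0, 3, 1]

DFT(x[n-1]) = [7, 1i, 5, -1i]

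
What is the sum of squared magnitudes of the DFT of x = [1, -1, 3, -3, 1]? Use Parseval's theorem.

Parseval: Σ|x[n]|² = (1/N)Σ|X[k]|², so Σ|X[k]|² = N·Σ|x[n]|² = 5·21.0000

Σ|X[k]|² = N·Σ|x[n]|² = 5·21.0000 = 105.0000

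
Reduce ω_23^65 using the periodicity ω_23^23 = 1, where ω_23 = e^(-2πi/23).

Since ω_23^23 = 1, powers reduce modulo 23.
65 mod 23 = 19
So ω_23^65 = ω_23^19 = e^(-2πi·19/23)

ω_23^65 = ω_23^19 = 0.4601+0.8879i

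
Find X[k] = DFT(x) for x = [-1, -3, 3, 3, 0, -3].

X[k] = Σ(n=0 to 5) x[n] · ω_6^(nk)
where ω_6 = e^(-2πi/6)

Computing each X[k]:
X[0] = -1
X[1] = -8.5000-2.5981i
X[2] = 3.5000+2.5981i
X[3] = 5
X[4] = 3.5000-2.5981i
X[5] = -8.5000+2.5981i

X = [-1, -8.5000-2.5981i, 3.5000+2.5981i, 5, 3.5000-2.5981i, -8.5000+2.5981i]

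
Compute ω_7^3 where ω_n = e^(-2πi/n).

ω_7^3 = e^(-2πi·3/7)
= cos(-2π·3/7) + i·sin(-2π·3/7)
= cos(-6π/7) + i·sin(-6π/7)

ω_7^3 = cos(-6π/7) + i·sin(-6π/7) = -0.9010-0.4339i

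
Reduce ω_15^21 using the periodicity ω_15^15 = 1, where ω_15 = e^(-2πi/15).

Since ω_15^15 = 1, powers reduce modulo 15.
21 mod 15 = 6
So ω_15^21 = ω_15^6 = e^(-2πi·6/15)

ω_15^21 = ω_15^6 = -0.8090-0.5878i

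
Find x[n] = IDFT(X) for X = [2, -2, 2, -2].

x[n] = (1/4) Σ(k=0 to 3) X[k] · e^(2πikn/4)

Computing each x[n]:
x[0] = 0
x[1] = 0
x[2] = 2
x[3] = 0

x = [0, 0, 2, 0]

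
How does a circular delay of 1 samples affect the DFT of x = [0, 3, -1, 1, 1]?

Time shift by 1: X_shifted[k] = ω_5^(1k) · X[k]
Shifted x = [1, 0, 3, -1, 1]

DFT(x[n-1]) = [4, -0.3090-1.4001i, 0.8090+4.3920i, 0.8090-4.3920i, -0.3090+1.4001i]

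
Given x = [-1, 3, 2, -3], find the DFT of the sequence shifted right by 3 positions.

Time shift by 3: X_shifted[k] = ω_4^(3k) · X[k]
Shifted x = [3, 2, -3, -1]

DFT(x[n-3]) = [1, 6-3i, -1, 6+3i]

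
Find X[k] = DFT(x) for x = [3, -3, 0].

X[k] = Σ(n=0 to 2) x[n] · ω_3^(nk)
where ω_3 = e^(-2πi/3)

Computing each X[k]:
X[0] = 0
X[1] = 4.5000+2.5981i
X[2] = 4.5000-2.5981i

X = [0, 4.5000+2.5981i, 4.5000-2.5981i]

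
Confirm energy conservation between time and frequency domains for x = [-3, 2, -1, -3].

Time domain:
Σ|x[n]|² = |-3|² + |2|² + |-1|² + |-3|² = 23.0000

Frequency domain:
(1/4)Σ|X[k]|² = (1/4)(|-5|² + |-2-5i|² + |-3|² + |-2+5i|²) = (1/4)·92.0000 = 23.0000

Both sides agree, confirming Parseval's theorem.

Σ|x[n]|² = (1/N)Σ|X[k]|² = 23.0000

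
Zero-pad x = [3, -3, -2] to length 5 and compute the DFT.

Original 3-point DFT: [-2, 5.5000+0.8660i, 5.5000-0.8660i]
Zero-padded 5-point DFT provides frequency interpolation.

DFT_5([x, 0, ...]) = [-2, 3.6910+4.0287i, 4.8090-0.1388i, 4.8090+0.1388i, 3.6910-4.0287i]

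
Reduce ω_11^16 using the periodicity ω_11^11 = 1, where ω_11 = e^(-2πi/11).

Since ω_11^11 = 1, powers reduce modulo 11.
16 mod 11 = 5
So ω_11^16 = ω_11^5 = e^(-2πi·5/11)

ω_11^16 = ω_11^5 = -0.9595-0.2817i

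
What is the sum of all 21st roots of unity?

Sum of all nth roots of unity equals 0 for n > 1 (geometric series with r ≠ 1).

0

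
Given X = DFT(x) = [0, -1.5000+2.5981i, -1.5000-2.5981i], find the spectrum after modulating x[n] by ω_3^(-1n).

Modulation property: DFT(ω_3^(-1n)·x[n]) = X[(k-1) mod 3], so circularly shift X by 1 positions.

X[k-1] = [-1.5000-2.5981i, 0, -1.5000+2.5981i]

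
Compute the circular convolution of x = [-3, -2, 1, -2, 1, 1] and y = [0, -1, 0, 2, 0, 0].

(x ⊛ y)[n] = Σ(m=0 to 5) x[m] · y[(n-m) mod 6]

Computing each output sample:
(x ⊛ y)[0] = -5
(x ⊛ y)[1] = 5
(x ⊛ y)[2] = 4
(x ⊛ y)[3] = -7
(x ⊛ y)[4] = -2
(x ⊛ y)[5] = 1

x ⊛ y = [-5, 5, 4, -7, -2, 1]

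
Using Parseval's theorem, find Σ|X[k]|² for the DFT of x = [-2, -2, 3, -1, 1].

Parseval: Σ|x[n]|² = (1/N)Σ|X[k]|², so Σ|X[k]|² = N·Σ|x[n]|² = 5·19.0000

Σ|X[k]|² = N·Σ|x[n]|² = 5·19.0000 = 95.0000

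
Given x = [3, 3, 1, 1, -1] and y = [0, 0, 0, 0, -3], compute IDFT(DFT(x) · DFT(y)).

(x ⊛ y)[n] = Σ(m=0 to 4) x[m] · y[(n-m) mod 5]

Computing each output sample:
(x ⊛ y)[0] = -9
(x ⊛ y)[1] = -3
(x ⊛ y)[2] = -3
(x ⊛ y)[3] = 3
(x ⊛ y)[4] = -9

x ⊛ y = [-9, -3, -3, 3, -9]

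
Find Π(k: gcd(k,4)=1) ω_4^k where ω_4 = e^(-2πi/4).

The primitive 4th roots of unity are ω_4^k for k coprime to 4: k ∈ {1, 3}
Their product equals the constant term of the cyclotomic polynomial Φ_4(x) up to sign.
For n ≥ 3, the product of all primitive nth roots of unity is 1. (For n=1 it is 1; for n=2 it is -1.)

1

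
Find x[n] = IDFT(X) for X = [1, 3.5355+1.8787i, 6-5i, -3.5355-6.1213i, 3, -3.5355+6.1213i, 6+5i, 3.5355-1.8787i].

x[n] = (1/8) Σ(k=0 to 7) X[k] · e^(2πikn/8)

Computing each x[n]:
x[0] = 2
x[1] = 3
x[2] = -3
x[3] = -2
x[4] = 2
x[5] = -1
x[6] = 1
x[7] = -1

x = [2, 3, -3, -2, 2, -1, 1, -1]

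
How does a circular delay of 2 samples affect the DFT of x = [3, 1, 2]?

Time shift by 2: X_shifted[k] = ω_3^(2k) · X[k]
Shifted x = [1, 2, 3]

DFT(x[n-2]) = [6, -1.5000+0.8660i, -1.5000-0.8660i]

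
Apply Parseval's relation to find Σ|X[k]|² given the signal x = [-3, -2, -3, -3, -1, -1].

Parseval: Σ|x[n]|² = (1/N)Σ|X[k]|², so Σ|X[k]|² = N·Σ|x[n]|² = 6·33.0000

Σ|X[k]|² = N·Σ|x[n]|² = 6·33.0000 = 198.0000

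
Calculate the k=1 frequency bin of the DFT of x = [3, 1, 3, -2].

X[1] = Σ(n=0 to 3) x[n] · ω_4^(1n) where ω_4 = e^(-2πi/4)
= (3)·ω_4^0 + (1)·ω_4^1 + (3)·ω_4^2 + (-2)·ω_4^3

X[1] = -3i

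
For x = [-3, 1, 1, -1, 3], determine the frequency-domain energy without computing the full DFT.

Parseval: Σ|x[n]|² = (1/N)Σ|X[k]|², so Σ|X[k]|² = N·Σ|x[n]|² = 5·21.0000

Σ|X[k]|² = N·Σ|x[n]|² = 5·21.0000 = 105.0000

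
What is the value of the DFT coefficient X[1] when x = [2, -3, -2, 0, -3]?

X[1] = Σ(n=0 to 4) x[n] · ω_5^(1n) where ω_5 = e^(-2πi/5)
= (2)·ω_5^0 + (-3)·ω_5^1 + (-2)·ω_5^2 + (0)·ω_5^3 + (-3)·ω_5^4

X[1] = 1.7639+1.1756i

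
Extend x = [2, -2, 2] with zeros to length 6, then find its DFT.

Original 3-point DFT: [2, 2.0000+3.4641i, 2.0000-3.4641i]
Zero-padded 6-point DFT provides frequency interpolation.

DFT_6([x, 0, ...]) = [2, 0, 2.0000+3.4641i, 6, 2.0000-3.4641i, 0]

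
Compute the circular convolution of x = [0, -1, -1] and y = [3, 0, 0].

(x ⊛ y)[n] = Σ(m=0 to 2) x[m] · y[(n-m) mod 3]

Computing each output sample:
(x ⊛ y)[0] = 0
(x ⊛ y)[1] = -3
(x ⊛ y)[2] = -3

x ⊛ y = [0, -3, -3]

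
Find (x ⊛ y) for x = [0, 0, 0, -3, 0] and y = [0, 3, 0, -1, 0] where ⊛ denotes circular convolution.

(x ⊛ y)[n] = Σ(m=0 to 4) x[m] · y[(n-m) mod 5]

Computing each output sample:
(x ⊛ y)[0] = 0
(x ⊛ y)[1] = 3
(x ⊛ y)[2] = 0
(x ⊛ y)[3] = 0
(x ⊛ y)[4] = -9

x ⊛ y = [0, 3, 0, 0, -9]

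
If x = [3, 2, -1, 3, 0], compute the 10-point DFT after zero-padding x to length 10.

Original 5-point DFT: [7, 2.0000+0.4490i, 2.0000-4.9798i, 2.0000+4.9798i, 2.0000-0.4490i]
Zero-padded 10-point DFT provides frequency interpolation.

DFT_10([x, 0, ...]) = [7, 3.3820-3.0777i, 2.0000+0.4490i, 5.6180-0.7265i, 2.0000-4.9798i, -3, 2.0000+4.9798i, 5.6180+0.7265i, 2.0000-0.4490i, 3.3820+3.0777i]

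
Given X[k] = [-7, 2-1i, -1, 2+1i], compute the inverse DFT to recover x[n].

x[n] = (1/4) Σ(k=0 to 3) X[k] · e^(2πikn/4)

Computing each x[n]:
x[0] = -1
x[1] = -1
x[2] = -3
x[3] = -2

x = [-1, -1, -3, -2]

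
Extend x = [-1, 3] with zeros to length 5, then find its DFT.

Original 2-point DFT: [2, -4]
Zero-padded 5-point DFT provides frequency interpolation.

DFT_5([x, 0, ...]) = [2, -0.0729-2.8532i, -3.4271-1.7634i, -3.4271+1.7634i, -0.0729+2.8532i]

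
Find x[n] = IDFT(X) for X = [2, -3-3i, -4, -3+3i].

x[n] = (1/4) Σ(k=0 to 3) X[k] · e^(2πikn/4)

Computing each x[n]:
x[0] = -2
x[1] = 3
x[2] = 1
x[3] = 0

x = [-2, 3, 1, 0]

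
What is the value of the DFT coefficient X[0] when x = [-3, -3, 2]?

X[0] = Σ(n=0 to 2) x[n] · ω_3^0 = Σ x[n]
= (-3) + (-3) + (2)

X[0] = -4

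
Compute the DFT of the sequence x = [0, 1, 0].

X[k] = Σ(n=0 to 2) x[n] · ω_3^(nk)
where ω_3 = e^(-2πi/3)

Computing each X[k]:
X[0] = 1
X[1] = -0.5000-0.8660i
X[2] = -0.5000+0.8660i

X = [1, -0.5000-0.8660i, -0.5000+0.8660i]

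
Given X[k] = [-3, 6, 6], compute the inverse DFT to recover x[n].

x[n] = (1/3) Σ(k=0 to 2) X[k] · e^(2πikn/3)

Computing each x[n]:
x[0] = 3
x[1] = -3
x[2] = -3

x = [3, -3, -3]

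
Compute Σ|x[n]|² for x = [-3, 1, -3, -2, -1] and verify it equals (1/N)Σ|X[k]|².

Time domain:
Σ|x[n]|² = |-3|² + |1|² + |-3|² + |-2|² + |-1|² = 24.0000

Frequency domain:
(1/5)Σ|X[k]|² = (1/5)(|-8|² + |1.0451-1.3143i|² + |-4.5451-2.1266i|² + |-4.5451+2.1266i|² + |1.0451+1.3143i|²) = (1/5)·120.0000 = 24.0000

Both sides agree, confirming Parseval's theorem.

Σ|x[n]|² = (1/N)Σ|X[k]|² = 24.0000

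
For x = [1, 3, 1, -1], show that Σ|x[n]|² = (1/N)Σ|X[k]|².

Time domain:
Σ|x[n]|² = |1|² + |3|² + |1|² + |-1|² = 12.0000

Frequency domain:
(1/4)Σ|X[k]|² = (1/4)(|4|² + |-4i|² + |0|² + |4i|²) = (1/4)·48.0000 = 12.0000

Both sides agree, confirming Parseval's theorem.

Σ|x[n]|² = (1/N)Σ|X[k]|² = 12.0000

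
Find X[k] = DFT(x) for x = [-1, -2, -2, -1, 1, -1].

X[k] = Σ(n=0 to 5) x[n] · ω_6^(nk)
where ω_6 = e^(-2πi/6)

Computing each X[k]:
X[0] = -6
X[1] = -1.0000+3.4641i
X[2] = -1.7321i
X[3] = 2
X[4] = 1.7321i
X[5] = -1.0000-3.4641i

X = [-6, -1.0000+3.4641i, -1.7321i, 2, 1.7321i, -1.0000-3.4641i]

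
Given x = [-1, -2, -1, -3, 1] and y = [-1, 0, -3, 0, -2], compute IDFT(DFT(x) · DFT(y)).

(x ⊛ y)[n] = Σ(m=0 to 4) x[m] · y[(n-m) mod 5]

Computing each output sample:
(x ⊛ y)[0] = 14
(x ⊛ y)[1] = 1
(x ⊛ y)[2] = 10
(x ⊛ y)[3] = 7
(x ⊛ y)[4] = 4

x ⊛ y = [14, 1, 10, 7, 4]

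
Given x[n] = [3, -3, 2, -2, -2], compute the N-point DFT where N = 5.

X[k] = Σ(n=0 to 4) x[n] · ω_5^(nk)
where ω_5 = e^(-2πi/5)

Computing each X[k]:
X[0] = -2
X[1] = 1.4549-1.4001i
X[2] = 7.0451+4.3920i
X[3] = 7.0451-4.3920i
X[4] = 1.4549+1.4001i

X = [-2, 1.4549-1.4001i, 7.0451+4.3920i, 7.0451-4.3920i, 1.4549+1.4001i]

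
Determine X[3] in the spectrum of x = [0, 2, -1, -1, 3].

X[3] = Σ(n=0 to 4) x[n] · ω_5^(3n) where ω_5 = e^(-2πi/5)
= (0)·ω_5^0 + (2)·ω_5^3 + (-1)·ω_5^6 + (-1)·ω_5^9 + (3)·ω_5^12

X[3] = -4.6631-0.5878i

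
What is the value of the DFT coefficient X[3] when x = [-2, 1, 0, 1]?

X[3] = Σ(n=0 to 3) x[n] · ω_4^(3n) where ω_4 = e^(-2πi/4)
= (-2)·ω_4^0 + (1)·ω_4^3 + (0)·ω_4^6 + (1)·ω_4^9

X[3] = -2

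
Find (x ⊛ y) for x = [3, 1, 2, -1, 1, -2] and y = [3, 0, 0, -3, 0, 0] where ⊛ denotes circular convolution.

(x ⊛ y)[n] = Σ(m=0 to 5) x[m] · y[(n-m) mod 6]

Computing each output sample:
(x ⊛ y)[0] = 12
(x ⊛ y)[1] = 0
(x ⊛ y)[2] = 12
(x ⊛ y)[3] = -12
(x ⊛ y)[4] = 0
(x ⊛ y)[5] = -12

x ⊛ y = [12, 0, 12, -12, 0, -12]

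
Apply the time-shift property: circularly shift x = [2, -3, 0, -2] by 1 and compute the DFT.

Time shift by 1: X_shifted[k] = ω_4^(1k) · X[k]
Shifted x = [-2, 2, -3, 0]

DFT(x[n-1]) = [-3, 1-2i, -7, 1+2i]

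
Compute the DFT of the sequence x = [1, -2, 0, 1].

X[k] = Σ(n=0 to 3) x[n] · ω_4^(nk)
where ω_4 = e^(-2πi/4)

Computing each X[k]:
X[0] = 0
X[1] = 1+3i
X[2] = 2
X[3] = 1-3i

X = [0, 1+3i, 2, 1-3i]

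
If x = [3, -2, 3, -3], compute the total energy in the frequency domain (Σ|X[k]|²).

Parseval: Σ|x[n]|² = (1/N)Σ|X[k]|², so Σ|X[k]|² = N·Σ|x[n]|² = 4·31.0000

Σ|X[k]|² = N·Σ|x[n]|² = 4·31.0000 = 124.0000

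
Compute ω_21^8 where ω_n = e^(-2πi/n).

ω_21^8 = e^(-2πi·8/21)
= cos(-2π·8/21) + i·sin(-2π·8/21)
= cos(-16π/21) + i·sin(-16π/21)

ω_21^8 = cos(-16π/21) + i·sin(-16π/21) = -0.7331-0.6802i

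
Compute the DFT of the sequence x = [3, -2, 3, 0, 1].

X[k] = Σ(n=0 to 4) x[n] · ω_5^(nk)
where ω_5 = e^(-2πi/5)

Computing each X[k]:
X[0] = 5
X[1] = 0.2639+1.0898i
X[2] = 4.7361+4.6165i
X[3] = 4.7361-4.6165i
X[4] = 0.2639-1.0898i

X = [5, 0.2639+1.0898i, 4.7361+4.6165i, 4.7361-4.6165i, 0.2639-1.0898i]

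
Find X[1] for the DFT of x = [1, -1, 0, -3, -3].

X[1] = Σ(n=0 to 4) x[n] · ω_5^(1n) where ω_5 = e^(-2πi/5)
= (1)·ω_5^0 + (-1)·ω_5^1 + (0)·ω_5^2 + (-3)·ω_5^3 + (-3)·ω_5^4

X[1] = 2.1910-3.6655i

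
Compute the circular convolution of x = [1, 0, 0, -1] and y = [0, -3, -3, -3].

(x ⊛ y)[n] = Σ(m=0 to 3) x[m] · y[(n-m) mod 4]

Computing each output sample:
(x ⊛ y)[0] = 3
(x ⊛ y)[1] = 0
(x ⊛ y)[2] = 0
(x ⊛ y)[3] = -3

x ⊛ y = [3, 0, 0, -3]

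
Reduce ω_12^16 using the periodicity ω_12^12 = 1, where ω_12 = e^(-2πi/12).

Since ω_12^12 = 1, powers reduce modulo 12.
16 mod 12 = 4
So ω_12^16 = ω_12^4 = e^(-2πi·4/12)

ω_12^16 = ω_12^4 = -0.5000-0.8660i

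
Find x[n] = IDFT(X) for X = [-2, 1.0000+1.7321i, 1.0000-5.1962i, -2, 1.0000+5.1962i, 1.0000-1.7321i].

x[n] = (1/6) Σ(k=0 to 5) X[k] · e^(2πikn/6)

Computing each x[n]:
x[0] = 0
x[1] = 1
x[2] = -3
x[3] = 0
x[4] = 1
x[5] = -1

x = [0, 1, -3, 0, 1, -1]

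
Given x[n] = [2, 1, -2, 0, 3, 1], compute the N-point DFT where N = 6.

X[k] = Σ(n=0 to 5) x[n] · ω_6^(nk)
where ω_6 = e^(-2πi/6)

Computing each X[k]:
X[0] = 5
X[1] = 2.5000+4.3301i
X[2] = 0.5000-4.3301i
X[3] = 1
X[4] = 0.5000+4.3301i
X[5] = 2.5000-4.3301i

X = [5, 2.5000+4.3301i, 0.5000-4.3301i, 1, 0.5000+4.3301i, 2.5000-4.3301i]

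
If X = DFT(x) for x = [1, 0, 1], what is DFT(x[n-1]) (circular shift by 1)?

Time shift by 1: X_shifted[k] = ω_3^(1k) · X[k]
Shifted x = [1, 1, 0]

DFT(x[n-1]) = [2, 0.5000-0.8660i, 0.5000+0.8660i]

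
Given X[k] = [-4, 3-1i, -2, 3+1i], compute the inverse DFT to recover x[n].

x[n] = (1/4) Σ(k=0 to 3) X[k] · e^(2πikn/4)

Computing each x[n]:
x[0] = 0
x[1] = 0
x[2] = -3
x[3] = -1

x = [0, 0, -3, -1]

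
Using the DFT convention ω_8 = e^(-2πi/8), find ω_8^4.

ω_8^4 = e^(-2πi·4/8)
= cos(-2π·4/8) + i·sin(-2π·4/8)
= cos(-8π/8) + i·sin(-8π/8)

ω_8^4 = cos(-8π/8) + i·sin(-8π/8) = -1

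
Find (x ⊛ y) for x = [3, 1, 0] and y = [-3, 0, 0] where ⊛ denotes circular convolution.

(x ⊛ y)[n] = Σ(m=0 to 2) x[m] · y[(n-m) mod 3]

Computing each output sample:
(x ⊛ y)[0] = -9
(x ⊛ y)[1] = -3
(x ⊛ y)[2] = 0

x ⊛ y = [-9, -3, 0]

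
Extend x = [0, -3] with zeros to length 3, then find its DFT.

Original 2-point DFT: [-3, 3]
Zero-padded 3-point DFT provides frequency interpolation.

DFT_3([x, 0, ...]) = [-3, 1.5000+2.5981i, 1.5000-2.5981i]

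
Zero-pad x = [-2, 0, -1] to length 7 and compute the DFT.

Original 3-point DFT: [-3, -1.5000-0.8660i, -1.5000+0.8660i]
Zero-padded 7-point DFT provides frequency interpolation.

DFT_7([x, 0, ...]) = [-3, -1.7775+0.9749i, -1.0990-0.4339i, -2.6235-0.7818i, -2.6235+0.7818i, -1.0990+0.4339i, -1.7775-0.9749i]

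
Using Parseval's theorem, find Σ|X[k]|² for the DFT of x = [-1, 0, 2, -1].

Parseval: Σ|x[n]|² = (1/N)Σ|X[k]|², so Σ|X[k]|² = N·Σ|x[n]|² = 4·6.0000

Σ|X[k]|² = N·Σ|x[n]|² = 4·6.0000 = 24.0000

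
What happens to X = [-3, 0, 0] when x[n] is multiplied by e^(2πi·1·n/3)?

Modulation property: DFT(ω_3^(-1n)·x[n]) = X[(k-1) mod 3], so circularly shift X by 1 positions.

X[k-1] = [0, -3, 0]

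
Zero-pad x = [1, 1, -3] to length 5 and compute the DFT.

Original 3-point DFT: [-1, 2.0000-3.4641i, 2.0000+3.4641i]
Zero-padded 5-point DFT provides frequency interpolation.

DFT_5([x, 0, ...]) = [-1, 3.7361+0.8123i, -0.7361-3.4410i, -0.7361+3.4410i, 3.7361-0.8123i]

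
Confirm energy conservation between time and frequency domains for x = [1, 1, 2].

Time domain:
Σ|x[n]|² = |1|² + |1|² + |2|² = 6.0000

Frequency domain:
(1/3)Σ|X[k]|² = (1/3)(|4|² + |-0.5000+0.8660i|² + |-0.5000-0.8660i|²) = (1/3)·18.0000 = 6.0000

Both sides agree, confirming Parseval's theorem.

Σ|x[n]|² = (1/N)Σ|X[k]|² = 6.0000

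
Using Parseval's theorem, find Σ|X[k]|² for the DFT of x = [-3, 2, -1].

Parseval: Σ|x[n]|² = (1/N)Σ|X[k]|², so Σ|X[k]|² = N·Σ|x[n]|² = 3·14.0000

Σ|X[k]|² = N·Σ|x[n]|² = 3·14.0000 = 42.0000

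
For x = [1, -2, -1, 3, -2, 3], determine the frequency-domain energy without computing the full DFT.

Parseval: Σ|x[n]|² = (1/N)Σ|X[k]|², so Σ|X[k]|² = N·Σ|x[n]|² = 6·28.0000

Σ|X[k]|² = N·Σ|x[n]|² = 6·28.0000 = 168.0000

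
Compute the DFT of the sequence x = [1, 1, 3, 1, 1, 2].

X[k] = Σ(n=0 to 5) x[n] · ω_6^(nk)
where ω_6 = e^(-2πi/6)

Computing each X[k]:
X[0] = 9
X[1] = -0.5000-0.8660i
X[2] = -1.5000+2.5981i
X[3] = 1
X[4] = -1.5000-2.5981i
X[5] = -0.5000+0.8660i

X = [9, -0.5000-0.8660i, -1.5000+2.5981i, 1, -1.5000-2.5981i, -0.5000+0.8660i]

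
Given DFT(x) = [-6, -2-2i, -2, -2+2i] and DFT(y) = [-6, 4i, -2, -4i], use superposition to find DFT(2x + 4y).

By linearity: DFT(2x + 4y) = 2·DFT(x) + 4·DFT(y)
= 2·[-6, -2-2i, -2, -2+2i] + 4·[-6, 4i, -2, -4i]

Computing element-wise:
Z[0] = 2·(-6) + 4·(-6) = -36
Z[1] = 2·(-2-2i) + 4·(4i) = -4+12i
Z[2] = 2·(-2) + 4·(-2) = -12
Z[3] = 2·(-2+2i) + 4·(-4i) = -4-12i

DFT(2x + 4y) = 2·X + 4·Y = [-36, -4+12i, -12, -4-12i]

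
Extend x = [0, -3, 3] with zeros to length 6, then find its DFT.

Original 3-point DFT: [0, 5.1962i, -5.1962i]
Zero-padded 6-point DFT provides frequency interpolation.

DFT_6([x, 0, ...]) = [0, -3, 5.1962i, 6, -5.1962i, -3]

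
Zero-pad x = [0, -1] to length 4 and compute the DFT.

Original 2-point DFT: [-1, 1]
Zero-padded 4-point DFT provides frequency interpolation.

DFT_4([x, 0, ...]) = [-1, 1i, 1, -1i]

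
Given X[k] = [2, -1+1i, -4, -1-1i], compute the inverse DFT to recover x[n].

x[n] = (1/4) Σ(k=0 to 3) X[k] · e^(2πikn/4)

Computing each x[n]:
x[0] = -1
x[1] = 1
x[2] = 0
x[3] = 2

x = [-1, 1, 0, 2]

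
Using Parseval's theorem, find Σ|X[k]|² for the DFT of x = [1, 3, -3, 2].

Parseval: Σ|x[n]|² = (1/N)Σ|X[k]|², so Σ|X[k]|² = N·Σ|x[n]|² = 4·23.0000

Σ|X[k]|² = N·Σ|x[n]|² = 4·23.0000 = 92.0000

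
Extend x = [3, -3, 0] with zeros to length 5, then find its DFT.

Original 3-point DFT: [0, 4.5000+2.5981i, 4.5000-2.5981i]
Zero-padded 5-point DFT provides frequency interpolation.

DFT_5([x, 0, ...]) = [0, 2.0729+2.8532i, 5.4271+1.7634i, 5.4271-1.7634i, 2.0729-2.8532i]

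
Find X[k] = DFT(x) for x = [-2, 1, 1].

X[k] = Σ(n=0 to 2) x[n] · ω_3^(nk)
where ω_3 = e^(-2πi/3)

Computing each X[k]:
X[0] = 0
X[1] = -3
X[2] = -3

X = [0, -3, -3]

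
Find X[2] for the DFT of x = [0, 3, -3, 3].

X[2] = Σ(n=0 to 3) x[n] · ω_4^(2n) where ω_4 = e^(-2πi/4)
= (0)·ω_4^0 + (3)·ω_4^2 + (-3)·ω_4^4 + (3)·ω_4^6

X[2] = -9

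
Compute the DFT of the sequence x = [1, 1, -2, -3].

X[k] = Σ(n=0 to 3) x[n] · ω_4^(nk)
where ω_4 = e^(-2πi/4)

Computing each X[k]:
X[0] = -3
X[1] = 3-4i
X[2] = 1
X[3] = 3+4i

X = [-3, 3-4i, 1, 3+4i]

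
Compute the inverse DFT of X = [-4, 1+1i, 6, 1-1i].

x[n] = (1/4) Σ(k=0 to 3) X[k] · e^(2πikn/4)

Computing each x[n]:
x[0] = 1
x[1] = -3
x[2] = 0
x[3] = -2

x = [1, -3, 0, -2]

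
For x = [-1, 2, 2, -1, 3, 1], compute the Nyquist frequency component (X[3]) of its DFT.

X[3] = Σ(n=0 to 5) x[n] · ω_6^(3n) where ω_6 = e^(-2πi/6)
= (-1)·ω_6^0 + (2)·ω_6^3 + (2)·ω_6^6 + (-1)·ω_6^9 + (3)·ω_6^12 + (1)·ω_6^15

X[3] = 2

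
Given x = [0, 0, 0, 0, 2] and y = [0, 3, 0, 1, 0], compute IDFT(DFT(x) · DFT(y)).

(x ⊛ y)[n] = Σ(m=0 to 4) x[m] · y[(n-m) mod 5]

Computing each output sample:
(x ⊛ y)[0] = 6
(x ⊛ y)[1] = 0
(x ⊛ y)[2] = 2
(x ⊛ y)[3] = 0
(x ⊛ y)[4] = 0

x ⊛ y = [6, 0, 2, 0, 0]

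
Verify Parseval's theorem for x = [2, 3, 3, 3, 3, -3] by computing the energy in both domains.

Time domain:
Σ|x[n]|² = |2|² + |3|² + |3|² + |3|² + |3|² + |-3|² = 49.0000

Frequency domain:
(1/6)Σ|X[k]|² = (1/6)(|11|² + |-4.0000-5.1962i|² + |2.0000-5.1962i|² + |5|² + |2.0000+5.1962i|² + |-4.0000+5.1962i|²) = (1/6)·294.0000 = 49.0000

Both sides agree, confirming Parseval's theorem.

Σ|x[n]|² = (1/N)Σ|X[k]|² = 49.0000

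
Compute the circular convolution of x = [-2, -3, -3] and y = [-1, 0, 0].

(x ⊛ y)[n] = Σ(m=0 to 2) x[m] · y[(n-m) mod 3]

Computing each output sample:
(x ⊛ y)[0] = 2
(x ⊛ y)[1] = 3
(x ⊛ y)[2] = 3

x ⊛ y = [2, 3, 3]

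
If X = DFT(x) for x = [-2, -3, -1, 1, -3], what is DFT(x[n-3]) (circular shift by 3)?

Time shift by 3: X_shifted[k] = ω_5^(3k) · X[k]
Shifted x = [-1, 1, -3, -2, -3]

DFT(x[n-3]) = [-8, 2.4271-3.2164i, -0.9271-3.3022i, -0.9271+3.3022i, 2.4271+3.2164i]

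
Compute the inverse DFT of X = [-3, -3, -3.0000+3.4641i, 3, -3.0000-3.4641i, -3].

x[n] = (1/6) Σ(k=0 to 5) X[k] · e^(2πikn/6)

Computing each x[n]:
x[0] = -2
x[1] = -2
x[2] = 2
x[3] = -1
x[4] = 0
x[5] = 0

x = [-2, -2, 2, -1, 0, 0]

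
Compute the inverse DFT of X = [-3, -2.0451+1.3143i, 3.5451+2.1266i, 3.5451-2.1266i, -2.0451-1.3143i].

x[n] = (1/5) Σ(k=0 to 4) X[k] · e^(2πikn/5)

Computing each x[n]:
x[0] = 0
x[1] = -3
x[2] = 1
x[3] = 0
x[4] = -1

x = [0, -3, 1, 0, -1]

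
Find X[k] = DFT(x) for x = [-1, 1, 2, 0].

X[k] = Σ(n=0 to 3) x[n] · ω_4^(nk)
where ω_4 = e^(-2πi/4)

Computing each X[k]:
X[0] = 2
X[1] = -3-1i
X[2] = 0
X[3] = -3+1i

X = [2, -3-1i, 0, -3+1i]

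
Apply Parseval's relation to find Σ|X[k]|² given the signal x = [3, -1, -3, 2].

Parseval: Σ|x[n]|² = (1/N)Σ|X[k]|², so Σ|X[k]|² = N·Σ|x[n]|² = 4·23.0000

Σ|X[k]|² = N·Σ|x[n]|² = 4·23.0000 = 92.0000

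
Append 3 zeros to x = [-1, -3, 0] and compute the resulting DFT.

Original 3-point DFT: [-4, 0.5000+2.5981i, 0.5000-2.5981i]
Zero-padded 6-point DFT provides frequency interpolation.

DFT_6([x, 0, ...]) = [-4, -2.5000+2.5981i, 0.5000+2.5981i, 2, 0.5000-2.5981i, -2.5000-2.5981i]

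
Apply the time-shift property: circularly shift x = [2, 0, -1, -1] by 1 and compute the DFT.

Time shift by 1: X_shifted[k] = ω_4^(1k) · X[k]
Shifted x = [-1, 2, 0, -1]

DFT(x[n-1]) = [0, -1-3i, -2, -1+3i]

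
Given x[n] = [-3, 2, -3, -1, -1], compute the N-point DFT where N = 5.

X[k] = Σ(n=0 to 4) x[n] · ω_5^(nk)
where ω_5 = e^(-2πi/5)

Computing each X[k]:
X[0] = -6
X[1] = 0.5451-1.6776i
X[2] = -5.0451-3.6655i
X[3] = -5.0451+3.6655i
X[4] = 0.5451+1.6776i

X = [-6, 0.5451-1.6776i, -5.0451-3.6655i, -5.0451+3.6655i, 0.5451+1.6776i]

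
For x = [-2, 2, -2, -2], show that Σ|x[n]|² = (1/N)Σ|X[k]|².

Time domain:
Σ|x[n]|² = |-2|² + |2|² + |-2|² + |-2|² = 16.0000

Frequency domain:
(1/4)Σ|X[k]|² = (1/4)(|-4|² + |-4i|² + |-4|² + |4i|²) = (1/4)·64.0000 = 16.0000

Both sides agree, confirming Parseval's theorem.

Σ|x[n]|² = (1/N)Σ|X[k]|² = 16.0000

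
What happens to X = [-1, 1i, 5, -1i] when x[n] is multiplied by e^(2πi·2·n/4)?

Modulation property: DFT(ω_4^(-2n)·x[n]) = X[(k-2) mod 4], so circularly shift X by 2 positions.

X[k-2] = [5, -1i, -1, 1i]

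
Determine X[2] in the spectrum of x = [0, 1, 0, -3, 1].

X[2] = Σ(n=0 to 4) x[n] · ω_5^(2n) where ω_5 = e^(-2πi/5)
= (0)·ω_5^0 + (1)·ω_5^2 + (0)·ω_5^4 + (-3)·ω_5^6 + (1)·ω_5^8

X[2] = -2.5451+2.8532i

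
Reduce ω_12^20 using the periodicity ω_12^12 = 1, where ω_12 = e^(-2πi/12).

Since ω_12^12 = 1, powers reduce modulo 12.
20 mod 12 = 8
So ω_12^20 = ω_12^8 = e^(-2πi·8/12)

ω_12^20 = ω_12^8 = -0.5000+0.8660i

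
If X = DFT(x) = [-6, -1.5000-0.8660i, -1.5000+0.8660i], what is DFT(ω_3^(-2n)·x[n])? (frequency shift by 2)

Modulation property: DFT(ω_3^(-2n)·x[n]) = X[(k-2) mod 3], so circularly shift X by 2 positions.

X[k-2] = [-1.5000-0.8660i, -1.5000+0.8660i, -6]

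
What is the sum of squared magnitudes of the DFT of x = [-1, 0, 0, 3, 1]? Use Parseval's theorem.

Parseval: Σ|x[n]|² = (1/N)Σ|X[k]|², so Σ|X[k]|² = N·Σ|x[n]|² = 5·11.0000

Σ|X[k]|² = N·Σ|x[n]|² = 5·11.0000 = 55.0000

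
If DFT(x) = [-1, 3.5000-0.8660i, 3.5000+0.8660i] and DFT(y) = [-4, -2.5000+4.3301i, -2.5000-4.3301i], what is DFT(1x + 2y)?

By linearity: DFT(1x + 2y) = 1·DFT(x) + 2·DFT(y)
= 1·[-1, 3.5000-0.8660i, 3.5000+0.8660i] + 2·[-4, -2.5000+4.3301i, -2.5000-4.3301i]

Computing element-wise:
Z[0] = 1·(-1) + 2·(-4) = -9
Z[1] = 1·(3.5000-0.8660i) + 2·(-2.5000+4.3301i) = -1.5000+7.7942i
Z[2] = 1·(3.5000+0.8660i) + 2·(-2.5000-4.3301i) = -1.5000-7.7942i

DFT(1x + 2y) = 1·X + 2·Y = [-9, -1.5000+7.7942i, -1.5000-7.7942i]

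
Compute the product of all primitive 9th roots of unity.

The primitive 9th roots of unity are ω_9^k for k coprime to 9: k ∈ {1, 2, 4, 5, 7, 8}
Their product equals the constant term of the cyclotomic polynomial Φ_9(x) up to sign.
For n ≥ 3, the product of all primitive nth roots of unity is 1. (For n=1 it is 1; for n=2 it is -1.)

1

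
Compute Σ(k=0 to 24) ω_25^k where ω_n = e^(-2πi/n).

Sum of all nth roots of unity equals 0 for n > 1 (geometric series with r ≠ 1).

0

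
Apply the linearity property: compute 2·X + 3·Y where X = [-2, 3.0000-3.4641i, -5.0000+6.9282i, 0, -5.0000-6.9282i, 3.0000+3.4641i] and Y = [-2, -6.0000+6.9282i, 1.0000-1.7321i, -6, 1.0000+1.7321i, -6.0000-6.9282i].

By linearity: DFT(2x + 3y) = 2·DFT(x) + 3·DFT(y)
= 2·[-2, 3.0000-3.4641i, -5.0000+6.9282i, 0, -5.0000-6.9282i, 3.0000+3.4641i] + 3·[-2, -6.0000+6.9282i, 1.0000-1.7321i, -6, 1.0000+1.7321i, -6.0000-6.9282i]

Computing element-wise:
Z[0] = 2·(-2) + 3·(-2) = -10
Z[1] = 2·(3.0000-3.4641i) + 3·(-6.0000+6.9282i) = -12.0000+13.8564i
Z[2] = 2·(-5.0000+6.9282i) + 3·(1.0000-1.7321i) = -7.0000+8.6601i
Z[3] = 2·(0) + 3·(-6) = -18
Z[4] = 2·(-5.0000-6.9282i) + 3·(1.0000+1.7321i) = -7.0000-8.6601i
Z[5] = 2·(3.0000+3.4641i) + 3·(-6.0000-6.9282i) = -12.0000-13.8564i

DFT(2x + 3y) = 2·X + 3·Y = [-10, -12.0000+13.8564i, -7.0000+8.6601i, -18, -7.0000-8.6601i, -12.0000-13.8564i]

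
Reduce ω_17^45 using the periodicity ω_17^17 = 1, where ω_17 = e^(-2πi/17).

Since ω_17^17 = 1, powers reduce modulo 17.
45 mod 17 = 11
So ω_17^45 = ω_17^11 = e^(-2πi·11/17)

ω_17^45 = ω_17^11 = -0.6026+0.7980i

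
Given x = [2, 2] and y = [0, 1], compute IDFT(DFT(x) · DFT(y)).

(x ⊛ y)[n] = Σ(m=0 to 1) x[m] · y[(n-m) mod 2]

Computing each output sample:
(x ⊛ y)[0] = 2
(x ⊛ y)[1] = 2

x ⊛ y = [2, 2]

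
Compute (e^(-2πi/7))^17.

Since ω_7^7 = 1, powers reduce modulo 7.
17 mod 7 = 3
So ω_7^17 = ω_7^3 = e^(-2πi·3/7)

ω_7^17 = ω_7^3 = -0.9010-0.4339i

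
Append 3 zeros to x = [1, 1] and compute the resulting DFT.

Original 2-point DFT: [2, 0]
Zero-padded 5-point DFT provides frequency interpolation.

DFT_5([x, 0, ...]) = [2, 1.3090-0.9511i, 0.1910-0.5878i, 0.1910+0.5878i, 1.3090+0.9511i]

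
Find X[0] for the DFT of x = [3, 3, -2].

X[0] = Σ(n=0 to 2) x[n] · ω_3^0 = Σ x[n]
= (3) + (3) + (-2)

X[0] = 4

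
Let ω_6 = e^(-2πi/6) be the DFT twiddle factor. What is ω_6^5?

ω_6^5 = e^(-2πi·5/6)
= cos(-2π·5/6) + i·sin(-2π·5/6)
= cos(-10π/6) + i·sin(-10π/6)

ω_6^5 = cos(-10π/6) + i·sin(-10π/6) = 0.5000+0.8660i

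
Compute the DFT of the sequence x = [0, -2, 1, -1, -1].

X[k] = Σ(n=0 to 4) x[n] · ω_5^(nk)
where ω_5 = e^(-2πi/5)

Computing each X[k]:
X[0] = -3
X[1] = -0.9271-0.2245i
X[2] = 2.4271+2.4899i
X[3] = 2.4271-2.4899i
X[4] = -0.9271+0.2245i

X = [-3, -0.9271-0.2245i, 2.4271+2.4899i, 2.4271-2.4899i, -0.9271+0.2245i]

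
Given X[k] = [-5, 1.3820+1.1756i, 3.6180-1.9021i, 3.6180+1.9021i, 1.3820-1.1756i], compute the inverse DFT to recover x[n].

x[n] = (1/5) Σ(k=0 to 4) X[k] · e^(2πikn/5)

Computing each x[n]:
x[0] = 1
x[1] = -2
x[2] = -2
x[3] = 0
x[4] = -2

x = [1, -2, -2, 0, -2]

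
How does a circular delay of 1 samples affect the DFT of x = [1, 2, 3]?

Time shift by 1: X_shifted[k] = ω_3^(1k) · X[k]
Shifted x = [3, 1, 2]

DFT(x[n-1]) = [6, 1.5000+0.8660i, 1.5000-0.8660i]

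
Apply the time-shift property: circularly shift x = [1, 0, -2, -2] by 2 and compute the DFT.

Time shift by 2: X_shifted[k] = ω_4^(2k) · X[k]
Shifted x = [-2, -2, 1, 0]

DFT(x[n-2]) = [-3, -3+2i, 1, -3-2i]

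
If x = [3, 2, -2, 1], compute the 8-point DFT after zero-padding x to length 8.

Original 4-point DFT: [4, 5-1i, -2, 5+1i]
Zero-padded 8-point DFT provides frequency interpolation.

DFT_8([x, 0, ...]) = [4, 3.7071-0.1213i, 5-1i, 2.2929-4.1213i, -2, 2.2929+4.1213i, 5+1i, 3.7071+0.1213i]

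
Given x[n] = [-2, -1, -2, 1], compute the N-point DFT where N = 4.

X[k] = Σ(n=0 to 3) x[n] · ω_4^(nk)
where ω_4 = e^(-2πi/4)

Computing each X[k]:
X[0] = -4
X[1] = 2i
X[2] = -4
X[3] = -2i

X = [-4, 2i, -4, -2i]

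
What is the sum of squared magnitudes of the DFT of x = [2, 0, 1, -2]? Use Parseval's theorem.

Parseval: Σ|x[n]|² = (1/N)Σ|X[k]|², so Σ|X[k]|² = N·Σ|x[n]|² = 4·9.0000

Σ|X[k]|² = N·Σ|x[n]|² = 4·9.0000 = 36.0000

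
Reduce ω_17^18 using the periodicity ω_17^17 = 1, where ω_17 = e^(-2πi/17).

Since ω_17^17 = 1, powers reduce modulo 17.
18 mod 17 = 1
So ω_17^18 = ω_17^1 = e^(-2πi·1/17)

ω_17^18 = ω_17^1 = 0.9325-0.3612i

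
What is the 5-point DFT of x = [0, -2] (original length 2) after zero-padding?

Original 2-point DFT: [-2, 2]
Zero-padded 5-point DFT provides frequency interpolation.

DFT_5([x, 0, ...]) = [-2, -0.6180+1.9021i, 1.6180+1.1756i, 1.6180-1.1756i, -0.6180-1.9021i]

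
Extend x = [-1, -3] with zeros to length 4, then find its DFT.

Original 2-point DFT: [-4, 2]
Zero-padded 4-point DFT provides frequency interpolation.

DFT_4([x, 0, ...]) = [-4, -1+3i, 2, -1-3i]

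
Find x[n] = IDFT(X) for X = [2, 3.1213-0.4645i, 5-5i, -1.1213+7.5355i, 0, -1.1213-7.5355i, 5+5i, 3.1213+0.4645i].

x[n] = (1/8) Σ(k=0 to 7) X[k] · e^(2πikn/8)

Computing each x[n]:
x[0] = 2
x[1] = 1
x[2] = 1
x[3] = -3
x[4] = 1
x[5] = 2
x[6] = -3
x[7] = 1

x = [2, 1, 1, -3, 1, 2, -3, 1]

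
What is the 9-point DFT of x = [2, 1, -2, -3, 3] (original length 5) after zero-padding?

Original 5-point DFT: [1, 7.2812+1.3143i, -2.7812+2.1266i, -2.7812-2.1266i, 7.2812-1.3143i]
Zero-padded 9-point DFT provides frequency interpolation.

DFT_9([x, 0, ...]) = [1, 1.0997+2.8988i, 7.8512-0.9705i, -2.0000-5.1962i, 1.5492+3.9249i, 1.5492-3.9249i, -2.0000+5.1962i, 7.8512+0.9705i, 1.0997-2.8988i]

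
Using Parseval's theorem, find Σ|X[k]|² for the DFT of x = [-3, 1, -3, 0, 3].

Parseval: Σ|x[n]|² = (1/N)Σ|X[k]|², so Σ|X[k]|² = N·Σ|x[n]|² = 5·28.0000

Σ|X[k]|² = N·Σ|x[n]|² = 5·28.0000 = 140.0000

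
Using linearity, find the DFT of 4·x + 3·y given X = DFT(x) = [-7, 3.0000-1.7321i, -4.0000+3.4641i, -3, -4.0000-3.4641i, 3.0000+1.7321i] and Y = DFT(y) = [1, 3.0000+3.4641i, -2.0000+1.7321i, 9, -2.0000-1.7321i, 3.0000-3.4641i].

By linearity: DFT(4x + 3y) = 4·DFT(x) + 3·DFT(y)
= 4·[-7, 3.0000-1.7321i, -4.0000+3.4641i, -3, -4.0000-3.4641i, 3.0000+1.7321i] + 3·[1, 3.0000+3.4641i, -2.0000+1.7321i, 9, -2.0000-1.7321i, 3.0000-3.4641i]

Computing element-wise:
Z[0] = 4·(-7) + 3·(1) = -25
Z[1] = 4·(3.0000-1.7321i) + 3·(3.0000+3.4641i) = 21.0000+3.4639i
Z[2] = 4·(-4.0000+3.4641i) + 3·(-2.0000+1.7321i) = -22.0000+19.0527i
Z[3] = 4·(-3) + 3·(9) = 15
Z[4] = 4·(-4.0000-3.4641i) + 3·(-2.0000-1.7321i) = -22.0000-19.0527i
Z[5] = 4·(3.0000+1.7321i) + 3·(3.0000-3.4641i) = 21.0000-3.4639i

DFT(4x + 3y) = 4·X + 3·Y = [-25, 21.0000+3.4639i, -22.0000+19.0527i, 15, -22.0000-19.0527i, 21.0000-3.4639i]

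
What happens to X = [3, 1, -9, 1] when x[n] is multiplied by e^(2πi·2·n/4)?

Modulation property: DFT(ω_4^(-2n)·x[n]) = X[(k-2) mod 4], so circularly shift X by 2 positions.

X[k-2] = [-9, 1, 3, 1]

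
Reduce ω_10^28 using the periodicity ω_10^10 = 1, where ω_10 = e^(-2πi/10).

Since ω_10^10 = 1, powers reduce modulo 10.
28 mod 10 = 8
So ω_10^28 = ω_10^8 = e^(-2πi·8/10)

ω_10^28 = ω_10^8 = 0.3090+0.9511i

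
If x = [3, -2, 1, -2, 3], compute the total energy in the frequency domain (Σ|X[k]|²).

Parseval: Σ|x[n]|² = (1/N)Σ|X[k]|², so Σ|X[k]|² = N·Σ|x[n]|² = 5·27.0000

Σ|X[k]|² = N·Σ|x[n]|² = 5·27.0000 = 135.0000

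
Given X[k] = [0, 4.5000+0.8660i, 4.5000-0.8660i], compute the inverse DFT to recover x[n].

x[n] = (1/3) Σ(k=0 to 2) X[k] · e^(2πikn/3)

Computing each x[n]:
x[0] = 3
x[1] = -2
x[2] = -1

x = [3, -2, -1]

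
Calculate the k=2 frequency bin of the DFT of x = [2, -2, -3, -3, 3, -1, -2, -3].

X[2] = Σ(n=0 to 7) x[n] · ω_8^(2n) where ω_8 = e^(-2πi/8)
= (2)·ω_8^0 + (-2)·ω_8^2 + (-3)·ω_8^4 + (-3)·ω_8^6 + (3)·ω_8^8 + (-1)·ω_8^10 + (-2)·ω_8^12 + (-3)·ω_8^14

X[2] = 10-3i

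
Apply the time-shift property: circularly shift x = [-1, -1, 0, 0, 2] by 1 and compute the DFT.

Time shift by 1: X_shifted[k] = ω_5^(1k) · X[k]
Shifted x = [2, -1, -1, 0, 0]

DFT(x[n-1]) = [0, 2.5000+1.5388i, 2.5000-0.3633i, 2.5000+0.3633i, 2.5000-1.5388i]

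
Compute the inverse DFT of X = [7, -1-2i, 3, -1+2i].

x[n] = (1/4) Σ(k=0 to 3) X[k] · e^(2πikn/4)

Computing each x[n]:
x[0] = 2
x[1] = 2
x[2] = 3
x[3] = 0

x = [2, 2, 3, 0]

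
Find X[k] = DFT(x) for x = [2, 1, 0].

X[k] = Σ(n=0 to 2) x[n] · ω_3^(nk)
where ω_3 = e^(-2πi/3)

Computing each X[k]:
X[0] = 3
X[1] = 1.5000-0.8660i
X[2] = 1.5000+0.8660i

X = [3, 1.5000-0.8660i, 1.5000+0.8660i]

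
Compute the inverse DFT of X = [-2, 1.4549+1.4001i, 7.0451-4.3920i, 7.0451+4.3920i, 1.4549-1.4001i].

x[n] = (1/5) Σ(k=0 to 4) X[k] · e^(2πikn/5)

Computing each x[n]:
x[0] = 3
x[1] = -2
x[2] = -2
x[3] = 2
x[4] = -3

x = [3, -2, -2, 2, -3]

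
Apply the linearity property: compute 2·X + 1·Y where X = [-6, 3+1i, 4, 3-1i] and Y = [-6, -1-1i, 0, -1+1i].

By linearity: DFT(2x + 1y) = 2·DFT(x) + 1·DFT(y)
= 2·[-6, 3+1i, 4, 3-1i] + 1·[-6, -1-1i, 0, -1+1i]

Computing element-wise:
Z[0] = 2·(-6) + 1·(-6) = -18
Z[1] = 2·(3+1i) + 1·(-1-1i) = 5+1i
Z[2] = 2·(4) + 1·(0) = 8
Z[3] = 2·(3-1i) + 1·(-1+1i) = 5-1i

DFT(2x + 1y) = 2·X + 1·Y = [-18, 5+1i, 8, 5-1i]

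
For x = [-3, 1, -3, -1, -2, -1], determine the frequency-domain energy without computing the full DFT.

Parseval: Σ|x[n]|² = (1/N)Σ|X[k]|², so Σ|X[k]|² = N·Σ|x[n]|² = 6·25.0000

Σ|X[k]|² = N·Σ|x[n]|² = 6·25.0000 = 150.0000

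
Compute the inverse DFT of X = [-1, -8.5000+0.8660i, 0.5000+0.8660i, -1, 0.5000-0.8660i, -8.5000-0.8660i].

x[n] = (1/6) Σ(k=0 to 5) X[k] · e^(2πikn/6)

Computing each x[n]:
x[0] = -3
x[1] = -2
x[2] = 1
x[3] = 3
x[4] = 1
x[5] = -1

x = [-3, -2, 1, 3, 1, -1]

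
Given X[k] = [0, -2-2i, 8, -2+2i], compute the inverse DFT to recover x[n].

x[n] = (1/4) Σ(k=0 to 3) X[k] · e^(2πikn/4)

Computing each x[n]:
x[0] = 1
x[1] = -1
x[2] = 3
x[3] = -3

x = [1, -1, 3, -3]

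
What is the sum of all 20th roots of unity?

Sum of all nth roots of unity equals 0 for n > 1 (geometric series with r ≠ 1).

0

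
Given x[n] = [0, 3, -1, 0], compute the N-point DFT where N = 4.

X[k] = Σ(n=0 to 3) x[n] · ω_4^(nk)
where ω_4 = e^(-2πi/4)

Computing each X[k]:
X[0] = 2
X[1] = 1-3i
X[2] = -4
X[3] = 1+3i

X = [2, 1-3i, -4, 1+3i]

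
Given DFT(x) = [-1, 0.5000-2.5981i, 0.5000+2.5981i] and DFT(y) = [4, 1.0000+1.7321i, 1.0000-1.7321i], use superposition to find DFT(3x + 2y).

By linearity: DFT(3x + 2y) = 3·DFT(x) + 2·DFT(y)
= 3·[-1, 0.5000-2.5981i, 0.5000+2.5981i] + 2·[4, 1.0000+1.7321i, 1.0000-1.7321i]

Computing element-wise:
Z[0] = 3·(-1) + 2·(4) = 5
Z[1] = 3·(0.5000-2.5981i) + 2·(1.0000+1.7321i) = 3.5000-4.3301i
Z[2] = 3·(0.5000+2.5981i) + 2·(1.0000-1.7321i) = 3.5000+4.3301i

DFT(3x + 2y) = 3·X + 2·Y = [5, 3.5000-4.3301i, 3.5000+4.3301i]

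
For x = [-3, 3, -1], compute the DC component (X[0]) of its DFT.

X[0] = Σ(n=0 to 2) x[n] · ω_3^0 = Σ x[n]
= (-3) + (3) + (-1)

X[0] = -1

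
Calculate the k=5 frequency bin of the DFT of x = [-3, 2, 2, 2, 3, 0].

X[5] = Σ(n=0 to 5) x[n] · ω_6^(5n) where ω_6 = e^(-2πi/6)
= (-3)·ω_6^0 + (2)·ω_6^5 + (2)·ω_6^10 + (2)·ω_6^15 + (3)·ω_6^20 + (0)·ω_6^25

X[5] = -6.5000+0.8660i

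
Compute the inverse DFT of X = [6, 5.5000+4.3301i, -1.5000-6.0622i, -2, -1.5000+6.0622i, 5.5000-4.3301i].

x[n] = (1/6) Σ(k=0 to 5) X[k] · e^(2πikn/6)

Computing each x[n]:
x[0] = 2
x[1] = 3
x[2] = -3
x[3] = -1
x[4] = 3
x[5] = 2

x = [2, 3, -3, -1, 3, 2]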